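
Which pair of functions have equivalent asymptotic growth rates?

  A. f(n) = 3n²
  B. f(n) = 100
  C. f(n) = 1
B and C

Examining each function:
  A. 3n² is O(n²)
  B. 100 is O(1)
  C. 1 is O(1)

Functions B and C both have the same complexity class.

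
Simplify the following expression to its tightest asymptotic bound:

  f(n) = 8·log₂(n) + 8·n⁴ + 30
Θ(n⁴)

Order the terms by growth rate: 30 ≺ 8·log₂(n) ≺ 8·n⁴.
The fastest-growing term 8·n⁴ dominates as n → ∞; dropping its constant factor gives Θ(n⁴).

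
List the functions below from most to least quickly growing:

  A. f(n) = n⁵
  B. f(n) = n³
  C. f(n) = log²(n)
A > B > C

Comparing growth rates:
A = n⁵ is O(n⁵)
B = n³ is O(n³)
C = log²(n) is O(log² n)

Therefore, the order from fastest to slowest is: A > B > C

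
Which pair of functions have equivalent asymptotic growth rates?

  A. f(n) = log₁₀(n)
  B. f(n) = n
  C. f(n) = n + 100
B and C

Examining each function:
  A. log₁₀(n) is O(log n)
  B. n is O(n)
  C. n + 100 is O(n)

Functions B and C both have the same complexity class.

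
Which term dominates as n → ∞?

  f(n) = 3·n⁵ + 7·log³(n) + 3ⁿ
3ⁿ

Looking at each term:
  - 3·n⁵ is O(n⁵)
  - 7·log³(n) is O(log³ n)
  - 3ⁿ is O(3ⁿ)

The term 3ⁿ (O(3ⁿ)) grows fastest and dominates all others.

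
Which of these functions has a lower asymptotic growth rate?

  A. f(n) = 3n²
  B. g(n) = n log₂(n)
B

f(n) = 3n² is O(n²), while g(n) = n log₂(n) is O(n log n).
Since O(n log n) grows slower than O(n²), g(n) is dominated.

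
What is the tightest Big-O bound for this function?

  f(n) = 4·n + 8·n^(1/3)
O(n)

The dominant term in 4·n + 8·n^(1/3) is 4·n, which is Θ(n).
Lower-order terms (8·n^(1/3)) are asymptotically negligible.
Constants are absorbed, so the tightest bound is O(n).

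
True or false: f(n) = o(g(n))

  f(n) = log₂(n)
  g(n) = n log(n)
True

f(n) = log₂(n) is O(log n), and g(n) = n log(n) is O(n log n).
Since O(log n) grows strictly slower than O(n log n), f(n) = o(g(n)) is true.
This means lim(n→∞) f(n)/g(n) = 0.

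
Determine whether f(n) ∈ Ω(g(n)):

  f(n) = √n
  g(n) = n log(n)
False

f(n) = √n is O(√n), and g(n) = n log(n) is O(n log n).
Since O(√n) grows slower than O(n log n), f(n) = Ω(g(n)) is false.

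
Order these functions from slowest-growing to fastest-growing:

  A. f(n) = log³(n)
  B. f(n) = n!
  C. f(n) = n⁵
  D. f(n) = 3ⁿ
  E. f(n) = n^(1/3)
A < E < C < D < B

Comparing growth rates:
A = log³(n) is O(log³ n)
E = n^(1/3) is O(n^(1/3))
C = n⁵ is O(n⁵)
D = 3ⁿ is O(3ⁿ)
B = n! is O(n!)

Therefore, the order from slowest to fastest is: A < E < C < D < B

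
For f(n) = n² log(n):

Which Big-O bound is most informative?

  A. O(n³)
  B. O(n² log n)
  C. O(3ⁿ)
B

f(n) = n² log(n) is O(n² log n).
All listed options are valid Big-O bounds (upper bounds),
but O(n² log n) is the tightest (smallest valid bound).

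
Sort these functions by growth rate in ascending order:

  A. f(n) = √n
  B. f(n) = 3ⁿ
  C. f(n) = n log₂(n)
A < C < B

Comparing growth rates:
A = √n is O(√n)
C = n log₂(n) is O(n log n)
B = 3ⁿ is O(3ⁿ)

Therefore, the order from slowest to fastest is: A < C < B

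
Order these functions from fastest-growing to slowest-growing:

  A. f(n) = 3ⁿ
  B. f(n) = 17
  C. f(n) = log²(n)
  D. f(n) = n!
D > A > C > B

Comparing growth rates:
D = n! is O(n!)
A = 3ⁿ is O(3ⁿ)
C = log²(n) is O(log² n)
B = 17 is O(1)

Therefore, the order from fastest to slowest is: D > A > C > B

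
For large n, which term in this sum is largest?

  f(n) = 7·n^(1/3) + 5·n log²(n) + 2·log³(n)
5·n log²(n)

Looking at each term:
  - 7·n^(1/3) is O(n^(1/3))
  - 5·n log²(n) is O(n log² n)
  - 2·log³(n) is O(log³ n)

The term 5·n log²(n) (O(n log² n)) grows fastest and dominates all others.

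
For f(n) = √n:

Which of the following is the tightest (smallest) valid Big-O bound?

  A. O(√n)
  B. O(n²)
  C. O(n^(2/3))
A

f(n) = √n is O(√n).
All listed options are valid Big-O bounds (upper bounds),
but O(√n) is the tightest (smallest valid bound).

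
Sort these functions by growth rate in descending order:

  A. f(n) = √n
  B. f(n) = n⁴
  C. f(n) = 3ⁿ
C > B > A

Comparing growth rates:
C = 3ⁿ is O(3ⁿ)
B = n⁴ is O(n⁴)
A = √n is O(√n)

Therefore, the order from fastest to slowest is: C > B > A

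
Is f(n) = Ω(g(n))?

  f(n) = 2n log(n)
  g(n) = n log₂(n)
True

f(n) = 2n log(n) and g(n) = n log₂(n) are both O(n log n).
Big-Ω permits equal growth rates (f ≥ c·g for some c > 0), so f(n) = Ω(g(n)) is true.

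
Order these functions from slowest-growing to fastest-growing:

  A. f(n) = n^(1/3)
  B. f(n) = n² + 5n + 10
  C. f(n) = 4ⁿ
A < B < C

Comparing growth rates:
A = n^(1/3) is O(n^(1/3))
B = n² + 5n + 10 is O(n²)
C = 4ⁿ is O(4ⁿ)

Therefore, the order from slowest to fastest is: A < B < C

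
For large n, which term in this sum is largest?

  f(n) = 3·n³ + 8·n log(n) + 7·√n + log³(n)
3·n³

Looking at each term:
  - 3·n³ is O(n³)
  - 8·n log(n) is O(n log n)
  - 7·√n is O(√n)
  - log³(n) is O(log³ n)

The term 3·n³ (O(n³)) grows fastest and dominates all others.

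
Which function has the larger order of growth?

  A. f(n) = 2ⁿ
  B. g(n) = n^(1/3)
A

f(n) = 2ⁿ is O(2ⁿ), while g(n) = n^(1/3) is O(n^(1/3)).
Since O(2ⁿ) grows faster than O(n^(1/3)), f(n) dominates.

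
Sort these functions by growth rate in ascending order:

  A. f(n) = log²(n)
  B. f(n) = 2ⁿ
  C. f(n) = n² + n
A < C < B

Comparing growth rates:
A = log²(n) is O(log² n)
C = n² + n is O(n²)
B = 2ⁿ is O(2ⁿ)

Therefore, the order from slowest to fastest is: A < C < B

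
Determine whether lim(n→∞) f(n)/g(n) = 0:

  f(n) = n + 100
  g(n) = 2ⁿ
True

f(n) = n + 100 is O(n), and g(n) = 2ⁿ is O(2ⁿ).
Since O(n) grows strictly slower than O(2ⁿ), f(n) = o(g(n)) is true.
This means lim(n→∞) f(n)/g(n) = 0.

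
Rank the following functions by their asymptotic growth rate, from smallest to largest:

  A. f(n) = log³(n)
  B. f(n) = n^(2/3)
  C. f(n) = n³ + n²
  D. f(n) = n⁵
A < B < C < D

Comparing growth rates:
A = log³(n) is O(log³ n)
B = n^(2/3) is O(n^(2/3))
C = n³ + n² is O(n³)
D = n⁵ is O(n⁵)

Therefore, the order from slowest to fastest is: A < B < C < D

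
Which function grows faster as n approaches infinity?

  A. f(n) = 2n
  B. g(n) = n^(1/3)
A

f(n) = 2n is O(n), while g(n) = n^(1/3) is O(n^(1/3)).
Since O(n) grows faster than O(n^(1/3)), f(n) dominates.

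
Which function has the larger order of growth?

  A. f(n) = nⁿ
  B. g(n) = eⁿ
A

f(n) = nⁿ is O(nⁿ), while g(n) = eⁿ is O(eⁿ).
Since O(nⁿ) grows faster than O(eⁿ), f(n) dominates.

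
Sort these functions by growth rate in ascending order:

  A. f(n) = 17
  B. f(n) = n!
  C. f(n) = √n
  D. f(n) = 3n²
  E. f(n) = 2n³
A < C < D < E < B

Comparing growth rates:
A = 17 is O(1)
C = √n is O(√n)
D = 3n² is O(n²)
E = 2n³ is O(n³)
B = n! is O(n!)

Therefore, the order from slowest to fastest is: A < C < D < E < B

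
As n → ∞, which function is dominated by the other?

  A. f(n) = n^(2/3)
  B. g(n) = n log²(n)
A

f(n) = n^(2/3) is O(n^(2/3)), while g(n) = n log²(n) is O(n log² n).
Since O(n^(2/3)) grows slower than O(n log² n), f(n) is dominated.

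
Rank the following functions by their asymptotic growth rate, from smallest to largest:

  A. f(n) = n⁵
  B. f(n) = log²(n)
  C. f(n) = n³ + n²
B < C < A

Comparing growth rates:
B = log²(n) is O(log² n)
C = n³ + n² is O(n³)
A = n⁵ is O(n⁵)

Therefore, the order from slowest to fastest is: B < C < A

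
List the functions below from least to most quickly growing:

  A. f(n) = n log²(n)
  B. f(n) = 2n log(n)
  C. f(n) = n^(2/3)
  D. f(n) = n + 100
C < D < B < A

Comparing growth rates:
C = n^(2/3) is O(n^(2/3))
D = n + 100 is O(n)
B = 2n log(n) is O(n log n)
A = n log²(n) is O(n log² n)

Therefore, the order from slowest to fastest is: C < D < B < A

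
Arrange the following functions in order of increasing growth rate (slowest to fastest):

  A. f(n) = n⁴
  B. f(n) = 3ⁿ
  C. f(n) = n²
C < A < B

Comparing growth rates:
C = n² is O(n²)
A = n⁴ is O(n⁴)
B = 3ⁿ is O(3ⁿ)

Therefore, the order from slowest to fastest is: C < A < B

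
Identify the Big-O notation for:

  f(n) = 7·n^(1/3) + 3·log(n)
O(n^(1/3))

The dominant term in 7·n^(1/3) + 3·log(n) is 7·n^(1/3), which is Θ(n^(1/3)).
Lower-order terms (3·log(n)) are asymptotically negligible.
Constants are absorbed, so the tightest bound is O(n^(1/3)).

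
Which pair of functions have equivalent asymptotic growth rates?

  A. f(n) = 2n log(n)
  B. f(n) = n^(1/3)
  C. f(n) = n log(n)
A and C

Examining each function:
  A. 2n log(n) is O(n log n)
  B. n^(1/3) is O(n^(1/3))
  C. n log(n) is O(n log n)

Functions A and C both have the same complexity class.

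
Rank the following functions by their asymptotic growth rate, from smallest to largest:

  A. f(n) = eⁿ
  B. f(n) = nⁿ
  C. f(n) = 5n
C < A < B

Comparing growth rates:
C = 5n is O(n)
A = eⁿ is O(eⁿ)
B = nⁿ is O(nⁿ)

Therefore, the order from slowest to fastest is: C < A < B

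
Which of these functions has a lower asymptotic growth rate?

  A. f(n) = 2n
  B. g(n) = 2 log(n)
B

f(n) = 2n is O(n), while g(n) = 2 log(n) is O(log n).
Since O(log n) grows slower than O(n), g(n) is dominated.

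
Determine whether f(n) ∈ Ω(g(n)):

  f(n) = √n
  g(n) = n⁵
False

f(n) = √n is O(√n), and g(n) = n⁵ is O(n⁵).
Since O(√n) grows slower than O(n⁵), f(n) = Ω(g(n)) is false.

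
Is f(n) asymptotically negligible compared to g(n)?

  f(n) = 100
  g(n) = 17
False

f(n) = 100 is O(1), and g(n) = 17 is O(1).
Since they have the same growth rate, f(n) = o(g(n)) is false.
(f = o(g) requires f to grow strictly slower, not equal.)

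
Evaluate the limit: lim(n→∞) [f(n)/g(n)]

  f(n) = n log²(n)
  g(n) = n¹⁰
0

Since n log²(n) (O(n log² n)) grows slower than n¹⁰ (O(n¹⁰)),
the ratio f(n)/g(n) → 0 as n → ∞.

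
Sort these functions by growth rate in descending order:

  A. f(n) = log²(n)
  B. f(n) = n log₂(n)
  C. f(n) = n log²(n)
C > B > A

Comparing growth rates:
C = n log²(n) is O(n log² n)
B = n log₂(n) is O(n log n)
A = log²(n) is O(log² n)

Therefore, the order from fastest to slowest is: C > B > A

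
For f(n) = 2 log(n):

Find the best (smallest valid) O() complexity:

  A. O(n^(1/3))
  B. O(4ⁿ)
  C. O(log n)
C

f(n) = 2 log(n) is O(log n).
All listed options are valid Big-O bounds (upper bounds),
but O(log n) is the tightest (smallest valid bound).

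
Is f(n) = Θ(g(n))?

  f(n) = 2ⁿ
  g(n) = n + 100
False

f(n) = 2ⁿ is O(2ⁿ), and g(n) = n + 100 is O(n).
Since they have different growth rates, f(n) = Θ(g(n)) is false.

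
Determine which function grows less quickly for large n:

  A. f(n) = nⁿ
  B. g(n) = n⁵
B

f(n) = nⁿ is O(nⁿ), while g(n) = n⁵ is O(n⁵).
Since O(n⁵) grows slower than O(nⁿ), g(n) is dominated.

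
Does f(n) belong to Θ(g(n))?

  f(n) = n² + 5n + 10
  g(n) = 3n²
True

f(n) = n² + 5n + 10 and g(n) = 3n² are both O(n²).
Since they have the same asymptotic growth rate, f(n) = Θ(g(n)) is true.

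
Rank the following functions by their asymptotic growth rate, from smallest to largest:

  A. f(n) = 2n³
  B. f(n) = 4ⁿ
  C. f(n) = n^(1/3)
C < A < B

Comparing growth rates:
C = n^(1/3) is O(n^(1/3))
A = 2n³ is O(n³)
B = 4ⁿ is O(4ⁿ)

Therefore, the order from slowest to fastest is: C < A < B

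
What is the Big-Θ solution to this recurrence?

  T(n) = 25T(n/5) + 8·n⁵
Θ(n⁵)

Master Theorem: a = 25, b = 5, f(n) = 8·n⁵.
Compute the critical exponent d = log₅(25) = 2.
Compare f(n) = Θ(n⁵) against n^d:
  k = 5 > d = 2, so f(n) = Ω(n^(d+ε)) — Case 3.
  Regularity: a·(n/b)^5/n^5 = a/b^5 = 25/3125 < 1 ✓.
  The top-level work dominates: T(n) = Θ(f(n)) = Θ(n⁵).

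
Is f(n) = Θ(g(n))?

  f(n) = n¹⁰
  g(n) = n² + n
False

f(n) = n¹⁰ is O(n¹⁰), and g(n) = n² + n is O(n²).
Since they have different growth rates, f(n) = Θ(g(n)) is false.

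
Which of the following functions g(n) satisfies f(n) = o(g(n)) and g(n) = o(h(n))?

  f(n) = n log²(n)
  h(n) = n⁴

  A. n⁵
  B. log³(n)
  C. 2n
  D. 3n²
D

We need g(n) with n log²(n) = o(g(n)) and g(n) = o(n⁴), i.e. O(n log² n) ≺ g ≺ O(n⁴).
Check each option:
  A. n⁵ — O(n⁵) does not grow strictly slower than h(n)
  B. log³(n) — O(log³ n) does not grow strictly faster than f(n)
  C. 2n — O(n) does not grow strictly faster than f(n)
  D. 3n² — O(n²) is strictly between O(n log² n) and O(n⁴) ✓

Only option D (3n²) lies strictly between.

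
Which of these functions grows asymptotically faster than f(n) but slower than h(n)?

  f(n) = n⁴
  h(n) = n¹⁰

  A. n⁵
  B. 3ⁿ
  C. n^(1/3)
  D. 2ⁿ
A

We need g(n) with n⁴ = o(g(n)) and g(n) = o(n¹⁰), i.e. O(n⁴) ≺ g ≺ O(n¹⁰).
Check each option:
  A. n⁵ — O(n⁵) is strictly between O(n⁴) and O(n¹⁰) ✓
  B. 3ⁿ — O(3ⁿ) does not grow strictly slower than h(n)
  C. n^(1/3) — O(n^(1/3)) does not grow strictly faster than f(n)
  D. 2ⁿ — O(2ⁿ) does not grow strictly slower than h(n)

Only option A (n⁵) lies strictly between.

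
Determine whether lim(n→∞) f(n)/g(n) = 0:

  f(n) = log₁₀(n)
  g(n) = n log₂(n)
True

f(n) = log₁₀(n) is O(log n), and g(n) = n log₂(n) is O(n log n).
Since O(log n) grows strictly slower than O(n log n), f(n) = o(g(n)) is true.
This means lim(n→∞) f(n)/g(n) = 0.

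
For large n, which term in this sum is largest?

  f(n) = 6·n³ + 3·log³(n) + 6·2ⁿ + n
6·2ⁿ

Looking at each term:
  - 6·n³ is O(n³)
  - 3·log³(n) is O(log³ n)
  - 6·2ⁿ is O(2ⁿ)
  - n is O(n)

The term 6·2ⁿ (O(2ⁿ)) grows fastest and dominates all others.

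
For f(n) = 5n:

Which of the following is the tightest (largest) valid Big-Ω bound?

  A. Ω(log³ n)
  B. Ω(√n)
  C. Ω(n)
C

f(n) = 5n is Ω(n).
All listed options are valid Big-Ω bounds (lower bounds),
but Ω(n) is the tightest (largest valid bound).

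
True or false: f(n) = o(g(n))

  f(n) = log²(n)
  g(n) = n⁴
True

f(n) = log²(n) is O(log² n), and g(n) = n⁴ is O(n⁴).
Since O(log² n) grows strictly slower than O(n⁴), f(n) = o(g(n)) is true.
This means lim(n→∞) f(n)/g(n) = 0.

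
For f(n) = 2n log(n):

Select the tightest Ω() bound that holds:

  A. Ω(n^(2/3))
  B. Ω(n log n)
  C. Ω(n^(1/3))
B

f(n) = 2n log(n) is Ω(n log n).
All listed options are valid Big-Ω bounds (lower bounds),
but Ω(n log n) is the tightest (largest valid bound).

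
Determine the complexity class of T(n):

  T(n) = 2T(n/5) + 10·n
Θ(n)

Master Theorem: a = 2, b = 5, f(n) = 10·n.
Compute the critical exponent d = log₅(2) = 0.431.
Compare f(n) = Θ(n) against n^d:
  k = 1 > d = 0.431, so f(n) = Ω(n^(d+ε)) — Case 3.
  Regularity: a·(n/b)^1/n^1 = a/b^1 = 2/5 < 1 ✓.
  The top-level work dominates: T(n) = Θ(f(n)) = Θ(n).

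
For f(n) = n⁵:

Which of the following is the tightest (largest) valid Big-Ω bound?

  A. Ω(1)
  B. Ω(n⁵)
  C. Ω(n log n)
B

f(n) = n⁵ is Ω(n⁵).
All listed options are valid Big-Ω bounds (lower bounds),
but Ω(n⁵) is the tightest (largest valid bound).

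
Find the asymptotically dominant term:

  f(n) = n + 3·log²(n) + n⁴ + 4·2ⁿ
4·2ⁿ

Looking at each term:
  - n is O(n)
  - 3·log²(n) is O(log² n)
  - n⁴ is O(n⁴)
  - 4·2ⁿ is O(2ⁿ)

The term 4·2ⁿ (O(2ⁿ)) grows fastest and dominates all others.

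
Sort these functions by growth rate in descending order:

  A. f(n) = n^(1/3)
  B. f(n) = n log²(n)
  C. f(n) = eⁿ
C > B > A

Comparing growth rates:
C = eⁿ is O(eⁿ)
B = n log²(n) is O(n log² n)
A = n^(1/3) is O(n^(1/3))

Therefore, the order from fastest to slowest is: C > B > A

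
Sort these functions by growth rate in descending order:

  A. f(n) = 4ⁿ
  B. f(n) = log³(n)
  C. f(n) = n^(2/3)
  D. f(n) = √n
A > C > D > B

Comparing growth rates:
A = 4ⁿ is O(4ⁿ)
C = n^(2/3) is O(n^(2/3))
D = √n is O(√n)
B = log³(n) is O(log³ n)

Therefore, the order from fastest to slowest is: A > C > D > B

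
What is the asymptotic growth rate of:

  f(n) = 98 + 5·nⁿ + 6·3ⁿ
Θ(nⁿ)

Order the terms by growth rate: 98 ≺ 6·3ⁿ ≺ 5·nⁿ.
The fastest-growing term 5·nⁿ dominates as n → ∞; dropping its constant factor gives Θ(nⁿ).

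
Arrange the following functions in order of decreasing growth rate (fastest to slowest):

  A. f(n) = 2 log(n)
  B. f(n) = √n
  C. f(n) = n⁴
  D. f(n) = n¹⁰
D > C > B > A

Comparing growth rates:
D = n¹⁰ is O(n¹⁰)
C = n⁴ is O(n⁴)
B = √n is O(√n)
A = 2 log(n) is O(log n)

Therefore, the order from fastest to slowest is: D > C > B > A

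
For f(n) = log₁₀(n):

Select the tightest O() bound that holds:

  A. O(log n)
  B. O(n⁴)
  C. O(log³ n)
A

f(n) = log₁₀(n) is O(log n).
All listed options are valid Big-O bounds (upper bounds),
but O(log n) is the tightest (smallest valid bound).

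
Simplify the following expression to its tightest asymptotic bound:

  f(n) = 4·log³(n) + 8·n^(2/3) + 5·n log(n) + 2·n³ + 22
Θ(n³)

Order the terms by growth rate: 22 ≺ 4·log³(n) ≺ 8·n^(2/3) ≺ 5·n log(n) ≺ 2·n³.
The fastest-growing term 2·n³ dominates as n → ∞; dropping its constant factor gives Θ(n³).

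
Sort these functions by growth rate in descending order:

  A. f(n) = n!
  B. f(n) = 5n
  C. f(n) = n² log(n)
A > C > B

Comparing growth rates:
A = n! is O(n!)
C = n² log(n) is O(n² log n)
B = 5n is O(n)

Therefore, the order from fastest to slowest is: A > C > B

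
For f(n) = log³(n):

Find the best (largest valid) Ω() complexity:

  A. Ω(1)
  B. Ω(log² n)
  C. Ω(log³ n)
C

f(n) = log³(n) is Ω(log³ n).
All listed options are valid Big-Ω bounds (lower bounds),
but Ω(log³ n) is the tightest (largest valid bound).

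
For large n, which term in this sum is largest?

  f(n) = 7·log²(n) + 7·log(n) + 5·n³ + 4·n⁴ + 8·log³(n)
4·n⁴

Looking at each term:
  - 7·log²(n) is O(log² n)
  - 7·log(n) is O(log n)
  - 5·n³ is O(n³)
  - 4·n⁴ is O(n⁴)
  - 8·log³(n) is O(log³ n)

The term 4·n⁴ (O(n⁴)) grows fastest and dominates all others.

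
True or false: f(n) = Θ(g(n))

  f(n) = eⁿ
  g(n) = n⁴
False

f(n) = eⁿ is O(eⁿ), and g(n) = n⁴ is O(n⁴).
Since they have different growth rates, f(n) = Θ(g(n)) is false.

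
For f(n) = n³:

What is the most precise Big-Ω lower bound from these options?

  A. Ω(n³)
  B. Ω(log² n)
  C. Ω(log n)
A

f(n) = n³ is Ω(n³).
All listed options are valid Big-Ω bounds (lower bounds),
but Ω(n³) is the tightest (largest valid bound).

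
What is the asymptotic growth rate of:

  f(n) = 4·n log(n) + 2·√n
Θ(n log n)

Order the terms by growth rate: 2·√n ≺ 4·n log(n).
The fastest-growing term 4·n log(n) dominates as n → ∞; dropping its constant factor gives Θ(n log n).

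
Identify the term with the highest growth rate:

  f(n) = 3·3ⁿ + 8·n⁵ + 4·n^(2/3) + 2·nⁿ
2·nⁿ

Looking at each term:
  - 3·3ⁿ is O(3ⁿ)
  - 8·n⁵ is O(n⁵)
  - 4·n^(2/3) is O(n^(2/3))
  - 2·nⁿ is O(nⁿ)

The term 2·nⁿ (O(nⁿ)) grows fastest and dominates all others.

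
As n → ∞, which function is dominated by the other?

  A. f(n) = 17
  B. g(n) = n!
A

f(n) = 17 is O(1), while g(n) = n! is O(n!).
Since O(1) grows slower than O(n!), f(n) is dominated.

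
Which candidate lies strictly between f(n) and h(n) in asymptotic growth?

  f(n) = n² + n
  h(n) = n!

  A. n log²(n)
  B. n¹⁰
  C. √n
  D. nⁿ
B

We need g(n) with n² + n = o(g(n)) and g(n) = o(n!), i.e. O(n²) ≺ g ≺ O(n!).
Check each option:
  A. n log²(n) — O(n log² n) does not grow strictly faster than f(n)
  B. n¹⁰ — O(n¹⁰) is strictly between O(n²) and O(n!) ✓
  C. √n — O(√n) does not grow strictly faster than f(n)
  D. nⁿ — O(nⁿ) does not grow strictly slower than h(n)

Only option B (n¹⁰) lies strictly between.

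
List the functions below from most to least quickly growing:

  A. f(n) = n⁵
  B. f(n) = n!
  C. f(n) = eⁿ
B > C > A

Comparing growth rates:
B = n! is O(n!)
C = eⁿ is O(eⁿ)
A = n⁵ is O(n⁵)

Therefore, the order from fastest to slowest is: B > C > A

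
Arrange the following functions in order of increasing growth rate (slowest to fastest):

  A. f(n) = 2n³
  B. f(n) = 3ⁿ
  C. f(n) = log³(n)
C < A < B

Comparing growth rates:
C = log³(n) is O(log³ n)
A = 2n³ is O(n³)
B = 3ⁿ is O(3ⁿ)

Therefore, the order from slowest to fastest is: C < A < B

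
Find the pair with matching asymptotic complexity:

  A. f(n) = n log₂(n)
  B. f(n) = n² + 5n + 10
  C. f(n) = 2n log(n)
A and C

Examining each function:
  A. n log₂(n) is O(n log n)
  B. n² + 5n + 10 is O(n²)
  C. 2n log(n) is O(n log n)

Functions A and C both have the same complexity class.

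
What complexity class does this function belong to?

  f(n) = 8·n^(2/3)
O(n^(2/3))

The dominant term in 8·n^(2/3) is 8·n^(2/3), which is Θ(n^(2/3)).
Constants are absorbed, so the tightest bound is O(n^(2/3)).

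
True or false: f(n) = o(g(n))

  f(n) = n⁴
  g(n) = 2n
False

f(n) = n⁴ is O(n⁴), and g(n) = 2n is O(n).
Since O(n⁴) grows faster than or equal to O(n), f(n) = o(g(n)) is false.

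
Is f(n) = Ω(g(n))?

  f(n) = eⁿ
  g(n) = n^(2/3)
True

f(n) = eⁿ is O(eⁿ), and g(n) = n^(2/3) is O(n^(2/3)).
Since O(eⁿ) grows at least as fast as O(n^(2/3)), f(n) = Ω(g(n)) is true.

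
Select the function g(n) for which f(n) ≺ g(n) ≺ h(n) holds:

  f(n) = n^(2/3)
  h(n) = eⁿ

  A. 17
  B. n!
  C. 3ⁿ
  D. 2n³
D

We need g(n) with n^(2/3) = o(g(n)) and g(n) = o(eⁿ), i.e. O(n^(2/3)) ≺ g ≺ O(eⁿ).
Check each option:
  A. 17 — O(1) does not grow strictly faster than f(n)
  B. n! — O(n!) does not grow strictly slower than h(n)
  C. 3ⁿ — O(3ⁿ) does not grow strictly slower than h(n)
  D. 2n³ — O(n³) is strictly between O(n^(2/3)) and O(eⁿ) ✓

Only option D (2n³) lies strictly between.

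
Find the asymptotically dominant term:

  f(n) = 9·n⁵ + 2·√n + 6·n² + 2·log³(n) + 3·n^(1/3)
9·n⁵

Looking at each term:
  - 9·n⁵ is O(n⁵)
  - 2·√n is O(√n)
  - 6·n² is O(n²)
  - 2·log³(n) is O(log³ n)
  - 3·n^(1/3) is O(n^(1/3))

The term 9·n⁵ (O(n⁵)) grows fastest and dominates all others.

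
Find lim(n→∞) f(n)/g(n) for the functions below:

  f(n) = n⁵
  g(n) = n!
0

Since n⁵ (O(n⁵)) grows slower than n! (O(n!)),
the ratio f(n)/g(n) → 0 as n → ∞.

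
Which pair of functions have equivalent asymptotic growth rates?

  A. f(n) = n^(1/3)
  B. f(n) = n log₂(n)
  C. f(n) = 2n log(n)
B and C

Examining each function:
  A. n^(1/3) is O(n^(1/3))
  B. n log₂(n) is O(n log n)
  C. 2n log(n) is O(n log n)

Functions B and C both have the same complexity class.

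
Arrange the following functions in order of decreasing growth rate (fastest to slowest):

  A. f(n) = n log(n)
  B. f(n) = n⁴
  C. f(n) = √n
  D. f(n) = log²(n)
B > A > C > D

Comparing growth rates:
B = n⁴ is O(n⁴)
A = n log(n) is O(n log n)
C = √n is O(√n)
D = log²(n) is O(log² n)

Therefore, the order from fastest to slowest is: B > A > C > D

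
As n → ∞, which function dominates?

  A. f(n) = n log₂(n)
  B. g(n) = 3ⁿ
B

f(n) = n log₂(n) is O(n log n), while g(n) = 3ⁿ is O(3ⁿ).
Since O(3ⁿ) grows faster than O(n log n), g(n) dominates.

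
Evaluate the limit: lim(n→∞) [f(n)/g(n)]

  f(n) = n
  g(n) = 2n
1/2

Since n and 2n have the same growth rate (O(n)),
the ratio converges to a constant: 1/2.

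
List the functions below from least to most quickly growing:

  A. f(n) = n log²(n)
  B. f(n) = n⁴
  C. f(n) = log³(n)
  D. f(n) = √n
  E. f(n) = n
C < D < E < A < B

Comparing growth rates:
C = log³(n) is O(log³ n)
D = √n is O(√n)
E = n is O(n)
A = n log²(n) is O(n log² n)
B = n⁴ is O(n⁴)

Therefore, the order from slowest to fastest is: C < D < E < A < B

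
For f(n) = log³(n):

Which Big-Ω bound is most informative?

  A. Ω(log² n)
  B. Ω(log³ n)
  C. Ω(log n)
B

f(n) = log³(n) is Ω(log³ n).
All listed options are valid Big-Ω bounds (lower bounds),
but Ω(log³ n) is the tightest (largest valid bound).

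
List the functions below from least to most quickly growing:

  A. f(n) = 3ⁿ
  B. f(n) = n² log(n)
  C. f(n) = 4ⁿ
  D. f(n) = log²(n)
D < B < A < C

Comparing growth rates:
D = log²(n) is O(log² n)
B = n² log(n) is O(n² log n)
A = 3ⁿ is O(3ⁿ)
C = 4ⁿ is O(4ⁿ)

Therefore, the order from slowest to fastest is: D < B < A < C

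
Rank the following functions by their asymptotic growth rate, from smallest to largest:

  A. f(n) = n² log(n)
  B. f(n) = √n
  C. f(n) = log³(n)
C < B < A

Comparing growth rates:
C = log³(n) is O(log³ n)
B = √n is O(√n)
A = n² log(n) is O(n² log n)

Therefore, the order from slowest to fastest is: C < B < A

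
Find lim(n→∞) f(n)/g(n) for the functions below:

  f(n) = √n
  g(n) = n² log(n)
0

Since √n (O(√n)) grows slower than n² log(n) (O(n² log n)),
the ratio f(n)/g(n) → 0 as n → ∞.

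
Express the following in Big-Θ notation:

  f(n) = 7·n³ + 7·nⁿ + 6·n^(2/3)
Θ(nⁿ)

Order the terms by growth rate: 6·n^(2/3) ≺ 7·n³ ≺ 7·nⁿ.
The fastest-growing term 7·nⁿ dominates as n → ∞; dropping its constant factor gives Θ(nⁿ).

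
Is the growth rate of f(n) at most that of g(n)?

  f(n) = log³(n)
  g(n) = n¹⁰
True

f(n) = log³(n) is O(log³ n), and g(n) = n¹⁰ is O(n¹⁰).
Since O(log³ n) ⊆ O(n¹⁰) (f grows no faster than g), f(n) = O(g(n)) is true.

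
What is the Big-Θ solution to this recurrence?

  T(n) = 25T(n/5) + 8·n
Θ(n²)

Master Theorem: a = 25, b = 5, f(n) = 8·n.
Compute the critical exponent d = log₅(25) = 2.
Compare f(n) = Θ(n) against n^d:
  k = 1 < d = 2, so f(n) = O(n^(d-ε)) — Case 1.
  The recursion cost dominates: T(n) = Θ(n^d) = Θ(n²).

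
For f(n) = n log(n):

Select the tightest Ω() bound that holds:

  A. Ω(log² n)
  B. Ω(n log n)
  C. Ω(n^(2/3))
B

f(n) = n log(n) is Ω(n log n).
All listed options are valid Big-Ω bounds (lower bounds),
but Ω(n log n) is the tightest (largest valid bound).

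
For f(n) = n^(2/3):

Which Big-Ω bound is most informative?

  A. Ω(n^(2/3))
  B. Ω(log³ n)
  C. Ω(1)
A

f(n) = n^(2/3) is Ω(n^(2/3)).
All listed options are valid Big-Ω bounds (lower bounds),
but Ω(n^(2/3)) is the tightest (largest valid bound).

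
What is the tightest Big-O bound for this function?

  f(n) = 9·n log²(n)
O(n log² n)

The dominant term in 9·n log²(n) is 9·n log²(n), which is Θ(n log² n).
Constants are absorbed, so the tightest bound is O(n log² n).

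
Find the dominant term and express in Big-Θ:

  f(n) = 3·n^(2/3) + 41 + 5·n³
Θ(n³)

Order the terms by growth rate: 41 ≺ 3·n^(2/3) ≺ 5·n³.
The fastest-growing term 5·n³ dominates as n → ∞; dropping its constant factor gives Θ(n³).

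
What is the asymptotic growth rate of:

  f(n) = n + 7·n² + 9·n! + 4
Θ(n!)

Order the terms by growth rate: 4 ≺ n ≺ 7·n² ≺ 9·n!.
The fastest-growing term 9·n! dominates as n → ∞; dropping its constant factor gives Θ(n!).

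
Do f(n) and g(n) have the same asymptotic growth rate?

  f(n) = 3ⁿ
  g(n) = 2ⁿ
False

f(n) = 3ⁿ is O(3ⁿ), and g(n) = 2ⁿ is O(2ⁿ).
Since they have different growth rates, f(n) = Θ(g(n)) is false.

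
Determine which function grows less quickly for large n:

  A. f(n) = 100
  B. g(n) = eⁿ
A

f(n) = 100 is O(1), while g(n) = eⁿ is O(eⁿ).
Since O(1) grows slower than O(eⁿ), f(n) is dominated.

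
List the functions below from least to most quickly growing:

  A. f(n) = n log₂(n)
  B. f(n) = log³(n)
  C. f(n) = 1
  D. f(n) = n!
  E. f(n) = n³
C < B < A < E < D

Comparing growth rates:
C = 1 is O(1)
B = log³(n) is O(log³ n)
A = n log₂(n) is O(n log n)
E = n³ is O(n³)
D = n! is O(n!)

Therefore, the order from slowest to fastest is: C < B < A < E < D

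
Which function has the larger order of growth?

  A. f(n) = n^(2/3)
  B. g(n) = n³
B

f(n) = n^(2/3) is O(n^(2/3)), while g(n) = n³ is O(n³).
Since O(n³) grows faster than O(n^(2/3)), g(n) dominates.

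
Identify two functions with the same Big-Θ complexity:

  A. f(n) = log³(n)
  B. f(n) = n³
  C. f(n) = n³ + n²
B and C

Examining each function:
  A. log³(n) is O(log³ n)
  B. n³ is O(n³)
  C. n³ + n² is O(n³)

Functions B and C both have the same complexity class.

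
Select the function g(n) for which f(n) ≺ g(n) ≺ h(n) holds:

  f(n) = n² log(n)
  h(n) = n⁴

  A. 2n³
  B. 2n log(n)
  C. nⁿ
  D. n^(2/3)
A

We need g(n) with n² log(n) = o(g(n)) and g(n) = o(n⁴), i.e. O(n² log n) ≺ g ≺ O(n⁴).
Check each option:
  A. 2n³ — O(n³) is strictly between O(n² log n) and O(n⁴) ✓
  B. 2n log(n) — O(n log n) does not grow strictly faster than f(n)
  C. nⁿ — O(nⁿ) does not grow strictly slower than h(n)
  D. n^(2/3) — O(n^(2/3)) does not grow strictly faster than f(n)

Only option A (2n³) lies strictly between.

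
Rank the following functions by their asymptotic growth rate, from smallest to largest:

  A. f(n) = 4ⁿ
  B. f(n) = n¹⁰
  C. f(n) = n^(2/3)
C < B < A

Comparing growth rates:
C = n^(2/3) is O(n^(2/3))
B = n¹⁰ is O(n¹⁰)
A = 4ⁿ is O(4ⁿ)

Therefore, the order from slowest to fastest is: C < B < A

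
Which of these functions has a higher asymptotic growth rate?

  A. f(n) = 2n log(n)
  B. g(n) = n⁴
B

f(n) = 2n log(n) is O(n log n), while g(n) = n⁴ is O(n⁴).
Since O(n⁴) grows faster than O(n log n), g(n) dominates.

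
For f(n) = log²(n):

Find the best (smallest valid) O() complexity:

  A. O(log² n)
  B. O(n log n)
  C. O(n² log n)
A

f(n) = log²(n) is O(log² n).
All listed options are valid Big-O bounds (upper bounds),
but O(log² n) is the tightest (smallest valid bound).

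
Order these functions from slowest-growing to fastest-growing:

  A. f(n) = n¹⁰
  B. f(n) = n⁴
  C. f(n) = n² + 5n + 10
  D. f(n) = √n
D < C < B < A

Comparing growth rates:
D = √n is O(√n)
C = n² + 5n + 10 is O(n²)
B = n⁴ is O(n⁴)
A = n¹⁰ is O(n¹⁰)

Therefore, the order from slowest to fastest is: D < C < B < A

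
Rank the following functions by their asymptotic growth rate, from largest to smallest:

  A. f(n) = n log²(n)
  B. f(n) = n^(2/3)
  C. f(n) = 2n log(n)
A > C > B

Comparing growth rates:
A = n log²(n) is O(n log² n)
C = 2n log(n) is O(n log n)
B = n^(2/3) is O(n^(2/3))

Therefore, the order from fastest to slowest is: A > C > B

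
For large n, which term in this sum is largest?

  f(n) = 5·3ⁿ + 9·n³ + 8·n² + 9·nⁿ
9·nⁿ

Looking at each term:
  - 5·3ⁿ is O(3ⁿ)
  - 9·n³ is O(n³)
  - 8·n² is O(n²)
  - 9·nⁿ is O(nⁿ)

The term 9·nⁿ (O(nⁿ)) grows fastest and dominates all others.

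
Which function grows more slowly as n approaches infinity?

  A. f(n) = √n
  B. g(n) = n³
A

f(n) = √n is O(√n), while g(n) = n³ is O(n³).
Since O(√n) grows slower than O(n³), f(n) is dominated.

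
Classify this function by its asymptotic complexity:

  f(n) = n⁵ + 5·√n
O(n⁵)

The dominant term in n⁵ + 5·√n is n⁵, which is Θ(n⁵).
Lower-order terms (5·√n) are asymptotically negligible.
Constants are absorbed, so the tightest bound is O(n⁵).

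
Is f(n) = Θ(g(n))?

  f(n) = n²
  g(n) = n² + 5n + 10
True

f(n) = n² and g(n) = n² + 5n + 10 are both O(n²).
Since they have the same asymptotic growth rate, f(n) = Θ(g(n)) is true.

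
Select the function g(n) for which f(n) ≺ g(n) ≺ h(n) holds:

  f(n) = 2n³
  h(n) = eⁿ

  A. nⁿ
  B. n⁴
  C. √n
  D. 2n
B

We need g(n) with 2n³ = o(g(n)) and g(n) = o(eⁿ), i.e. O(n³) ≺ g ≺ O(eⁿ).
Check each option:
  A. nⁿ — O(nⁿ) does not grow strictly slower than h(n)
  B. n⁴ — O(n⁴) is strictly between O(n³) and O(eⁿ) ✓
  C. √n — O(√n) does not grow strictly faster than f(n)
  D. 2n — O(n) does not grow strictly faster than f(n)

Only option B (n⁴) lies strictly between.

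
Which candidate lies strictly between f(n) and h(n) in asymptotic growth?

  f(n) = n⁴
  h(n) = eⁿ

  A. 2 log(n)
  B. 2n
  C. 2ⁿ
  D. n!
C

We need g(n) with n⁴ = o(g(n)) and g(n) = o(eⁿ), i.e. O(n⁴) ≺ g ≺ O(eⁿ).
Check each option:
  A. 2 log(n) — O(log n) does not grow strictly faster than f(n)
  B. 2n — O(n) does not grow strictly faster than f(n)
  C. 2ⁿ — O(2ⁿ) is strictly between O(n⁴) and O(eⁿ) ✓
  D. n! — O(n!) does not grow strictly slower than h(n)

Only option C (2ⁿ) lies strictly between.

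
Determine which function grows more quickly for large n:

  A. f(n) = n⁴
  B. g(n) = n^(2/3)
A

f(n) = n⁴ is O(n⁴), while g(n) = n^(2/3) is O(n^(2/3)).
Since O(n⁴) grows faster than O(n^(2/3)), f(n) dominates.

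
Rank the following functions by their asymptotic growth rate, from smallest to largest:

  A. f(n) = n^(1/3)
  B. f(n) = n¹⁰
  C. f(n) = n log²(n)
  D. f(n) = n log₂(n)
A < D < C < B

Comparing growth rates:
A = n^(1/3) is O(n^(1/3))
D = n log₂(n) is O(n log n)
C = n log²(n) is O(n log² n)
B = n¹⁰ is O(n¹⁰)

Therefore, the order from slowest to fastest is: A < D < C < B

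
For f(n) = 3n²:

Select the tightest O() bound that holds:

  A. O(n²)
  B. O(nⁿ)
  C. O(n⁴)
A

f(n) = 3n² is O(n²).
All listed options are valid Big-O bounds (upper bounds),
but O(n²) is the tightest (smallest valid bound).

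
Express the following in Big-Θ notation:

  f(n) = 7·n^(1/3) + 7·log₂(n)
Θ(n^(1/3))

Order the terms by growth rate: 7·log₂(n) ≺ 7·n^(1/3).
The fastest-growing term 7·n^(1/3) dominates as n → ∞; dropping its constant factor gives Θ(n^(1/3)).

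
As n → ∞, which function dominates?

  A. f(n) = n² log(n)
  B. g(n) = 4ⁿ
B

f(n) = n² log(n) is O(n² log n), while g(n) = 4ⁿ is O(4ⁿ).
Since O(4ⁿ) grows faster than O(n² log n), g(n) dominates.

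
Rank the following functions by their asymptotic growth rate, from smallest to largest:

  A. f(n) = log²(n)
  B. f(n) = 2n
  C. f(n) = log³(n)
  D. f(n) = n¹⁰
A < C < B < D

Comparing growth rates:
A = log²(n) is O(log² n)
C = log³(n) is O(log³ n)
B = 2n is O(n)
D = n¹⁰ is O(n¹⁰)

Therefore, the order from slowest to fastest is: A < C < B < D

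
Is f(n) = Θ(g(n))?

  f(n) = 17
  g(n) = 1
True

f(n) = 17 and g(n) = 1 are both O(1).
Since they have the same asymptotic growth rate, f(n) = Θ(g(n)) is true.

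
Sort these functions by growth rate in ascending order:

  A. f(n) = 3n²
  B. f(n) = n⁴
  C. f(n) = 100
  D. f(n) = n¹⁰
C < A < B < D

Comparing growth rates:
C = 100 is O(1)
A = 3n² is O(n²)
B = n⁴ is O(n⁴)
D = n¹⁰ is O(n¹⁰)

Therefore, the order from slowest to fastest is: C < A < B < D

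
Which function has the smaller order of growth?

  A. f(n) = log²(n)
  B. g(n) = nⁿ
A

f(n) = log²(n) is O(log² n), while g(n) = nⁿ is O(nⁿ).
Since O(log² n) grows slower than O(nⁿ), f(n) is dominated.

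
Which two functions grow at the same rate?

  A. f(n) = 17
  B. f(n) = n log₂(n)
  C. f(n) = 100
A and C

Examining each function:
  A. 17 is O(1)
  B. n log₂(n) is O(n log n)
  C. 100 is O(1)

Functions A and C both have the same complexity class.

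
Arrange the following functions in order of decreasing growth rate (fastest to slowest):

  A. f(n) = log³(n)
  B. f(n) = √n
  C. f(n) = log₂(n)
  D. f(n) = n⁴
D > B > A > C

Comparing growth rates:
D = n⁴ is O(n⁴)
B = √n is O(√n)
A = log³(n) is O(log³ n)
C = log₂(n) is O(log n)

Therefore, the order from fastest to slowest is: D > B > A > C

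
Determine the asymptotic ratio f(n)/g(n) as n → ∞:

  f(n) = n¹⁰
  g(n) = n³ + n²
∞

Since n¹⁰ (O(n¹⁰)) grows faster than n³ + n² (O(n³)),
the ratio f(n)/g(n) → ∞ as n → ∞.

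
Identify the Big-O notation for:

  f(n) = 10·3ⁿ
O(3ⁿ)

The dominant term in 10·3ⁿ is 10·3ⁿ, which is Θ(3ⁿ).
Constants are absorbed, so the tightest bound is O(3ⁿ).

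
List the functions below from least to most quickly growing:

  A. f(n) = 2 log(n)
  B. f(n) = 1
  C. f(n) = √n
B < A < C

Comparing growth rates:
B = 1 is O(1)
A = 2 log(n) is O(log n)
C = √n is O(√n)

Therefore, the order from slowest to fastest is: B < A < C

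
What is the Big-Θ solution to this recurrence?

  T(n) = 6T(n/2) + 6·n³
Θ(n³)

Master Theorem: a = 6, b = 2, f(n) = 6·n³.
Compute the critical exponent d = log₂(6) = 2.585.
Compare f(n) = Θ(n³) against n^d:
  k = 3 > d = 2.585, so f(n) = Ω(n^(d+ε)) — Case 3.
  Regularity: a·(n/b)^3/n^3 = a/b^3 = 6/8 < 1 ✓.
  The top-level work dominates: T(n) = Θ(f(n)) = Θ(n³).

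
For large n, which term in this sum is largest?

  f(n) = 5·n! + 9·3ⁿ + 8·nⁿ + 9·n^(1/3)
8·nⁿ

Looking at each term:
  - 5·n! is O(n!)
  - 9·3ⁿ is O(3ⁿ)
  - 8·nⁿ is O(nⁿ)
  - 9·n^(1/3) is O(n^(1/3))

The term 8·nⁿ (O(nⁿ)) grows fastest and dominates all others.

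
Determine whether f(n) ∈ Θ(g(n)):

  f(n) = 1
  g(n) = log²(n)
False

f(n) = 1 is O(1), and g(n) = log²(n) is O(log² n).
Since they have different growth rates, f(n) = Θ(g(n)) is false.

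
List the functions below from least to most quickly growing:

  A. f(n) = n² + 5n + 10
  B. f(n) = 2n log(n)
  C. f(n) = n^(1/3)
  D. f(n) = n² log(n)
C < B < A < D

Comparing growth rates:
C = n^(1/3) is O(n^(1/3))
B = 2n log(n) is O(n log n)
A = n² + 5n + 10 is O(n²)
D = n² log(n) is O(n² log n)

Therefore, the order from slowest to fastest is: C < B < A < D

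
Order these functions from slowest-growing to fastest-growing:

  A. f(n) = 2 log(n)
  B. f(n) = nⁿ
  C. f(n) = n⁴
A < C < B

Comparing growth rates:
A = 2 log(n) is O(log n)
C = n⁴ is O(n⁴)
B = nⁿ is O(nⁿ)

Therefore, the order from slowest to fastest is: A < C < B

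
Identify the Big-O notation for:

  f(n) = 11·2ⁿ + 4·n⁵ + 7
O(2ⁿ)

The dominant term in 11·2ⁿ + 4·n⁵ + 7 is 11·2ⁿ, which is Θ(2ⁿ).
Lower-order terms (4·n⁵, 7) are asymptotically negligible.
Constants are absorbed, so the tightest bound is O(2ⁿ).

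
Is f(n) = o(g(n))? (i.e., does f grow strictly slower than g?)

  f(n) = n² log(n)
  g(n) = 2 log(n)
False

f(n) = n² log(n) is O(n² log n), and g(n) = 2 log(n) is O(log n).
Since O(n² log n) grows faster than or equal to O(log n), f(n) = o(g(n)) is false.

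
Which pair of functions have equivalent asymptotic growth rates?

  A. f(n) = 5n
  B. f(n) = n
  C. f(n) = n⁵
A and B

Examining each function:
  A. 5n is O(n)
  B. n is O(n)
  C. n⁵ is O(n⁵)

Functions A and B both have the same complexity class.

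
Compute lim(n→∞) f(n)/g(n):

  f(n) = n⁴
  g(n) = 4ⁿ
0

Since n⁴ (O(n⁴)) grows slower than 4ⁿ (O(4ⁿ)),
the ratio f(n)/g(n) → 0 as n → ∞.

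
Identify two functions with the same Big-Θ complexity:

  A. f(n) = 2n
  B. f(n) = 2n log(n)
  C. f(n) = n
A and C

Examining each function:
  A. 2n is O(n)
  B. 2n log(n) is O(n log n)
  C. n is O(n)

Functions A and C both have the same complexity class.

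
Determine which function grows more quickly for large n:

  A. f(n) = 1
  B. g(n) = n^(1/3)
B

f(n) = 1 is O(1), while g(n) = n^(1/3) is O(n^(1/3)).
Since O(n^(1/3)) grows faster than O(1), g(n) dominates.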